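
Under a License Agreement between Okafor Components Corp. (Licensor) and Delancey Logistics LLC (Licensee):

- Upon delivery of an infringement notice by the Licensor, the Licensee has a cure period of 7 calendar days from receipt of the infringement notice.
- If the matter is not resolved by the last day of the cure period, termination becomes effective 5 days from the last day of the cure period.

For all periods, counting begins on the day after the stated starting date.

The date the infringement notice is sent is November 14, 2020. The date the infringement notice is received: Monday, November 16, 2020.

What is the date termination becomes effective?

The last day of the cure period: 7 calendar days after November 16, 2020 is November 23, 2020.
The date termination becomes effective: November 23, 2020 + 5 days = November 28, 2020.

November 28, 2020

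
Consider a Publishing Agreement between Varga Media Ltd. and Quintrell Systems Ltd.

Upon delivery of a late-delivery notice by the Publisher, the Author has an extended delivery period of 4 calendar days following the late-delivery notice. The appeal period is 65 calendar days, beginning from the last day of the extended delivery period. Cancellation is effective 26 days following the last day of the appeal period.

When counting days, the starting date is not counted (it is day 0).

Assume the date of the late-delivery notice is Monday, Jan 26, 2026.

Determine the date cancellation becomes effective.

The last day of the extended delivery period: 4 calendar days after Jan 26, 2026 is Jan 30, 2026.
The last day of the appeal period: Jan 30, 2026 + 65 days = Apr 5, 2026.
Adding 26 calendar days to Apr 5, 2026 gives May 1, 2026, which is the date cancellation becomes effective.

May 1, 2026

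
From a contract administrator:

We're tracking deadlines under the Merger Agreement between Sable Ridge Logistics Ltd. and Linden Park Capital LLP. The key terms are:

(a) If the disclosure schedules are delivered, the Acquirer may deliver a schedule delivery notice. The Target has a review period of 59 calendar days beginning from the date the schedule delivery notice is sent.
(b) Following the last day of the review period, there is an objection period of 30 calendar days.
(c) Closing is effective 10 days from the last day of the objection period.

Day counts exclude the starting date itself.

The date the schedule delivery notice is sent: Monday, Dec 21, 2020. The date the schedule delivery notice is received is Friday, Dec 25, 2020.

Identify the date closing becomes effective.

The last day of the review period: 59 calendar days after Dec 21, 2020 is Feb 18, 2021.
The last day of the objection period: 30 calendar days after Feb 18, 2021 is Mar 20, 2021.
The date closing becomes effective: 10 calendar days after Mar 20, 2021 is Mar 30, 2021.

Mar 30, 2021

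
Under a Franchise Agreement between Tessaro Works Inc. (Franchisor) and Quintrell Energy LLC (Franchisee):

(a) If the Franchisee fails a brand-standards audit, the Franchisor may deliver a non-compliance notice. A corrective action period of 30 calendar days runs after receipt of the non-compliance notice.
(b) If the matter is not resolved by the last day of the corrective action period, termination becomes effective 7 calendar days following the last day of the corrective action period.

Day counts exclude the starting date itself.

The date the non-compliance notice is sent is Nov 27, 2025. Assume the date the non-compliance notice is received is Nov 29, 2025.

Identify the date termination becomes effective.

Jan 5, 2026

The last day of the corrective action period: Nov 29, 2025 + 30 days = Dec 29, 2025.
Adding 7 calendar days to Dec 29, 2025 gives Jan 5, 2026, which is the date termination becomes effective.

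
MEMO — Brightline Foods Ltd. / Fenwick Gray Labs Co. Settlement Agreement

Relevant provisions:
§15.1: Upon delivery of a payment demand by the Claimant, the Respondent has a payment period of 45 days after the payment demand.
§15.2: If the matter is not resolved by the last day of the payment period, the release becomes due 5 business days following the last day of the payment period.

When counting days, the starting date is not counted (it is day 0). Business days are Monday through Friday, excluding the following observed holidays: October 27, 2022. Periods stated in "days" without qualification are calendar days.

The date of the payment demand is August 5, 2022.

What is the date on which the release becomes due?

September 26, 2022

The last day of the payment period: 45 calendar days after August 5, 2022 is September 19, 2022.
The date on which the release becomes due: 5 business days after Monday, September 19, 2022, skipping weekends — Sep 20, Sep 21, Sep 22, Sep 23, Sep 26 — lands on Monday, September 26, 2022.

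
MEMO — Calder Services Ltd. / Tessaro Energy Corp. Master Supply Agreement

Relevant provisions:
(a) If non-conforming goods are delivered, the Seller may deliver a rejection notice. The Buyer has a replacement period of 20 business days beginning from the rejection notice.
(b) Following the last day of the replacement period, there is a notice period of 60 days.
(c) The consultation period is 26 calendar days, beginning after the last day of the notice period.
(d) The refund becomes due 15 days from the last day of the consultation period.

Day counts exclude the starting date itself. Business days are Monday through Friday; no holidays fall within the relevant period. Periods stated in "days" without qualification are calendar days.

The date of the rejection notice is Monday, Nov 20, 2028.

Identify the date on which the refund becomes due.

The last day of the replacement period: counting 20 business days from Monday, Nov 20, 2028 (Nov 21, Nov 22, Nov 23, Nov 24, …, Dec 14, Dec 15, Dec 18, skipping weekends) reaches Monday, Dec 18, 2028.
The last day of the notice period: Dec 18, 2028 + 60 days = Feb 16, 2029.
Adding 26 calendar days to Feb 16, 2029 gives Mar 14, 2029, which is the last day of the consultation period.
Adding 15 calendar days to Mar 14, 2029 gives Mar 29, 2029, which is the date on which the refund becomes due.

Mar 29, 2029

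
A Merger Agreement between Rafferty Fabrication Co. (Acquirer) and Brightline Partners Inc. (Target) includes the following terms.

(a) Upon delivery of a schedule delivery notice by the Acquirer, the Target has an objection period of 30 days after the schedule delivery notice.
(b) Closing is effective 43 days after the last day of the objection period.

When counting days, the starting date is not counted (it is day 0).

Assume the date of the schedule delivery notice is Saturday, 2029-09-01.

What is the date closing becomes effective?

2029-11-13

The last day of the objection period: 30 calendar days after 2029-09-01 is 2029-10-01.
Adding 43 calendar days to 2029-10-01 gives 2029-11-13, which is the date closing becomes effective.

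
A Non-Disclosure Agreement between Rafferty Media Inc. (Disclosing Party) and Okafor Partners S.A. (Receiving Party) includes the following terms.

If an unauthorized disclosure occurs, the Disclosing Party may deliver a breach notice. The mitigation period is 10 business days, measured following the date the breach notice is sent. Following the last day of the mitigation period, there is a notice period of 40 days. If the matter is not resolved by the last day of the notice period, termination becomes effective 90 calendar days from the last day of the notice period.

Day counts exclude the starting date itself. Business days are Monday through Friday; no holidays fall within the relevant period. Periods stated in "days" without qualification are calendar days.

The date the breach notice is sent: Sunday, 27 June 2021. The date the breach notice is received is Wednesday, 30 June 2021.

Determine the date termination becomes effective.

The last day of the mitigation period: counting 10 business days from Sunday, 27 June 2021 (Jun 28, Jun 29, Jun 30, Jul 1, Jul 2, Jul 5, Jul 6, Jul 7, Jul 8, Jul 9, skipping weekends) reaches Friday, 9 July 2021.
Adding 40 calendar days to 9 July 2021 gives 18 August 2021, which is the last day of the notice period.
The date termination becomes effective: 18 August 2021 + 90 days = 16 November 2021.

16 November 2021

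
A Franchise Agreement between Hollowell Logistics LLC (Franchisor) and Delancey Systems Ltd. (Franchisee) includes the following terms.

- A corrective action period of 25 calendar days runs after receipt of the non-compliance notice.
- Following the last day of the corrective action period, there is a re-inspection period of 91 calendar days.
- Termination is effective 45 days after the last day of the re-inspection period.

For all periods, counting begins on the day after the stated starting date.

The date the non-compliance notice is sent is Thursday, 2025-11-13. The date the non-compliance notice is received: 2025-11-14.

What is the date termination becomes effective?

2026-04-24

Adding 25 calendar days to 2025-11-14 gives 2025-12-09, which is the last day of the corrective action period.
The last day of the re-inspection period: 91 calendar days after 2025-12-09 is 2026-03-10.
The date termination becomes effective: 45 calendar days after 2026-03-10 is 2026-04-24.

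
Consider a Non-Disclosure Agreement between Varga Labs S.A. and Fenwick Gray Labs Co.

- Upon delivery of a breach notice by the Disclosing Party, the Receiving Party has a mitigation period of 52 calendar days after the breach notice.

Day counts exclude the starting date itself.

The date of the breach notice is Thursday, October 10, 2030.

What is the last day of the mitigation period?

Adding 52 calendar days to October 10, 2030 gives December 1, 2030, which is the last day of the mitigation period.

December 1, 2030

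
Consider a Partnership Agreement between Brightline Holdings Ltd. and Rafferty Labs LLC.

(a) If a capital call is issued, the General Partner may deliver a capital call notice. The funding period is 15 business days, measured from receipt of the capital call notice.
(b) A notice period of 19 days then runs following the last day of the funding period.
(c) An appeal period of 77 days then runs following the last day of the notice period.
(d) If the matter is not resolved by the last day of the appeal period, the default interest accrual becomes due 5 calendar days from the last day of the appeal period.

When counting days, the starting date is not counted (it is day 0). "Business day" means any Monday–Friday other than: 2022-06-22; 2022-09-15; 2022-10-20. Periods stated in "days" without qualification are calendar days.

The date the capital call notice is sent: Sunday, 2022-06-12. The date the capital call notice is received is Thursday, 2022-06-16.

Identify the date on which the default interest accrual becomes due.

2022-10-17

From Thursday, 2022-06-16, 15 business days (Jun 17, Jun 20, Jun 21, Jun 23, …, Jul 6, Jul 7, Jul 8, skipping weekends and the listed holiday on Jun 22) brings us to Friday, 2022-07-08, which is the last day of the funding period.
The last day of the notice period: 2022-07-08 + 19 days = 2022-07-27.
The last day of the appeal period: 77 calendar days after 2022-07-27 is 2022-10-12.
The date on which the default interest accrual becomes due: 2022-10-12 + 5 days = 2022-10-17.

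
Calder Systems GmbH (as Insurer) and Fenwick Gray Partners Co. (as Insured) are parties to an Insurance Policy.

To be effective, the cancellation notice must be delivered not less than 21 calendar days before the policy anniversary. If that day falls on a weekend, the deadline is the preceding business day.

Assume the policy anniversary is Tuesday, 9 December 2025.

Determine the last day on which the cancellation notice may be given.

18 November 2025

Counting back 21 calendar days from 9 December 2025 gives 18 November 2025. That is a Tuesday, so no adjustment is needed.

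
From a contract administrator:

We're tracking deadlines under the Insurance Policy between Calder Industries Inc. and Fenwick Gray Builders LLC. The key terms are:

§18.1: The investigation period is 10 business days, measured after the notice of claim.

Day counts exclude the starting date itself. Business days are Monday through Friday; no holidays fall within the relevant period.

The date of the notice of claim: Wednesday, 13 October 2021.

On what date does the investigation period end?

27 October 2021

The last day of the investigation period: 10 business days after Wednesday, 13 October 2021, skipping weekends — Oct 14, Oct 15, Oct 18, Oct 19, Oct 20, Oct 21, Oct 22, Oct 25, Oct 26, Oct 27 — lands on Wednesday, 27 October 2021.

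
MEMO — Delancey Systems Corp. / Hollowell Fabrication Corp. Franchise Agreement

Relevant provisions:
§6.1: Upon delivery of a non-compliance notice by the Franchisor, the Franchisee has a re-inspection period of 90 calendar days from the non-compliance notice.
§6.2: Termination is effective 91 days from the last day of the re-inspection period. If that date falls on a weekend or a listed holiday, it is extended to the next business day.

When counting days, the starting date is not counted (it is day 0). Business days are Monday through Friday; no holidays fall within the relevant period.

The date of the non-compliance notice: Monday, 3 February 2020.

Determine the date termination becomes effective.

3 August 2020

Adding 90 calendar days to 3 February 2020 gives 3 May 2020, which is the last day of the re-inspection period.
The date termination becomes effective: 91 calendar days after 3 May 2020 is 2 August 2020. That falls on a Sunday, so it rolls to the next business day, Monday, 3 August 2020.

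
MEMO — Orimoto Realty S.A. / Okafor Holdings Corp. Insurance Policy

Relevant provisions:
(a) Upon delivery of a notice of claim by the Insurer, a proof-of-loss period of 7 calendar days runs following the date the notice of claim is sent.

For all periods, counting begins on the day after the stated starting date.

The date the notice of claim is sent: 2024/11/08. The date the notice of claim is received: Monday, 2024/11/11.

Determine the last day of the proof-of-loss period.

The last day of the proof-of-loss period: 2024/11/08 + 7 days = 2024/11/15.

2024/11/15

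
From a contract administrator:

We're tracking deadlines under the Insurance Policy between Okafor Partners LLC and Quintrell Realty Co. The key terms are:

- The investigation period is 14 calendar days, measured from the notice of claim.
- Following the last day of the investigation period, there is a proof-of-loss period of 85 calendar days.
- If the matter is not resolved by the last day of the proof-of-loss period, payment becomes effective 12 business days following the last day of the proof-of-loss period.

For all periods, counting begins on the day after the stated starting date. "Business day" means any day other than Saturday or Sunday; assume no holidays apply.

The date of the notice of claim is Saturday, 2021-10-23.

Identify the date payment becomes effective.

2022-02-15

The last day of the investigation period: 14 calendar days after 2021-10-23 is 2021-11-06.
The last day of the proof-of-loss period: 2021-11-06 + 85 days = 2022-01-30.
The date payment becomes effective: counting 12 business days from Sunday, 2022-01-30 (Jan 31, Feb 1, Feb 2, Feb 3, …, Feb 11, Feb 14, Feb 15, skipping weekends) reaches Tuesday, 2022-02-15.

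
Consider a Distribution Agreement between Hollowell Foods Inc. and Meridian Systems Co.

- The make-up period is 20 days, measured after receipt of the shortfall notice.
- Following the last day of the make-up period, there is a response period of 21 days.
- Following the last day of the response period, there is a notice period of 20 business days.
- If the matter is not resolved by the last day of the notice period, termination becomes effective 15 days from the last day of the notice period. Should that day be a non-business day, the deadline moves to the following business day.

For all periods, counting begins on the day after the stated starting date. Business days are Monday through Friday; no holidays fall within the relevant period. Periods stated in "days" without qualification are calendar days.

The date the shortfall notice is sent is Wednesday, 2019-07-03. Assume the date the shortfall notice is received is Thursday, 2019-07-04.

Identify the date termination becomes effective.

2019-09-26

The last day of the make-up period: 20 calendar days after 2019-07-04 is 2019-07-24.
Adding 21 calendar days to 2019-07-24 gives 2019-08-14, which is the last day of the response period.
The last day of the notice period: 20 business days after Wednesday, 2019-08-14, skipping weekends — Aug 15, Aug 16, Aug 19, Aug 20, …, Sep 9, Sep 10, Sep 11 — lands on Wednesday, 2019-09-11.
The date termination becomes effective: 15 calendar days after 2019-09-11 is 2019-09-26. 2019-09-26 is a Thursday, so no roll-forward applies.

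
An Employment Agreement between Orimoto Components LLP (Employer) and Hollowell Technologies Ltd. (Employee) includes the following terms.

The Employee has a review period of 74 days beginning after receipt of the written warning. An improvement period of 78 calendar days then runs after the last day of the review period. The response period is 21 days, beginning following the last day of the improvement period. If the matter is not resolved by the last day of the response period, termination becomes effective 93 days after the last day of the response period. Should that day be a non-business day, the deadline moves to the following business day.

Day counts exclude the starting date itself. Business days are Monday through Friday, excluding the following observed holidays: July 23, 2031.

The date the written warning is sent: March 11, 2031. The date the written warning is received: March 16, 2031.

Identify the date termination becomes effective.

Adding 74 calendar days to March 16, 2031 gives May 29, 2031, which is the last day of the review period.
Adding 78 calendar days to May 29, 2031 gives August 15, 2031, which is the last day of the improvement period.
The last day of the response period: 21 calendar days after August 15, 2031 is September 5, 2031.
Adding 93 calendar days to September 5, 2031 gives December 7, 2031, which is the date termination becomes effective. That falls on a Sunday, so it rolls to the next business day, Monday, December 8, 2031.

December 8, 2031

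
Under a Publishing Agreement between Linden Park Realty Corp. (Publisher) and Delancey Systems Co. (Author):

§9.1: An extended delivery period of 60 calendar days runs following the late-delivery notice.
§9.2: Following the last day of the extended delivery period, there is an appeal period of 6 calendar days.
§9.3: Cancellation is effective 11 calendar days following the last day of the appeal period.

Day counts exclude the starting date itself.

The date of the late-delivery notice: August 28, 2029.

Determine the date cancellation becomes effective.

November 13, 2029

The last day of the extended delivery period: 60 calendar days after August 28, 2029 is October 27, 2029.
The last day of the appeal period: October 27, 2029 + 6 days = November 2, 2029.
The date cancellation becomes effective: November 2, 2029 + 11 days = November 13, 2029.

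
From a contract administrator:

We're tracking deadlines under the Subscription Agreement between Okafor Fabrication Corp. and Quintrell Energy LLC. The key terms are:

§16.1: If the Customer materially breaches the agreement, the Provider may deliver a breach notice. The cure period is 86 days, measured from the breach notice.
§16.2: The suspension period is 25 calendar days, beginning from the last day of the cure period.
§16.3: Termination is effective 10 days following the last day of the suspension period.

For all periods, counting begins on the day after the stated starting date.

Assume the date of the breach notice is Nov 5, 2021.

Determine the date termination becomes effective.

Mar 6, 2022

The last day of the cure period: Nov 5, 2021 + 86 days = Jan 30, 2022.
The last day of the suspension period: Jan 30, 2022 + 25 days = Feb 24, 2022.
The date termination becomes effective: 10 calendar days after Feb 24, 2022 is Mar 6, 2022.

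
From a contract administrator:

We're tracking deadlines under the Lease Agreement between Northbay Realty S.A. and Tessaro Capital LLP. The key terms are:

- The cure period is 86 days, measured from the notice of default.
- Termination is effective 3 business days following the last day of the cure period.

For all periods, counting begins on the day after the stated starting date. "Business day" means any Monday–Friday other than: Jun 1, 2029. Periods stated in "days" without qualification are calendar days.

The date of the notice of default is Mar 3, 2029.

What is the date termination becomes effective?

May 31, 2029

The last day of the cure period: 86 calendar days after Mar 3, 2029 is May 28, 2029.
From Monday, May 28, 2029, 3 business days (May 29, May 30, May 31, skipping weekends) brings us to Thursday, May 31, 2029, which is the date termination becomes effective.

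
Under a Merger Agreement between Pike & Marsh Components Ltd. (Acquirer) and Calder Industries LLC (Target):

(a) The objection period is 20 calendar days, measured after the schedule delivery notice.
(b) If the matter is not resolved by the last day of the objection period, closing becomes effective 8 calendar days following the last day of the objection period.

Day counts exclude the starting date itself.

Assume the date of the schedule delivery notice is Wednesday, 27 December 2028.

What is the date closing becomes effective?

The last day of the objection period: 20 calendar days after 27 December 2028 is 16 January 2029.
Adding 8 calendar days to 16 January 2029 gives 24 January 2029, which is the date closing becomes effective.

24 January 2029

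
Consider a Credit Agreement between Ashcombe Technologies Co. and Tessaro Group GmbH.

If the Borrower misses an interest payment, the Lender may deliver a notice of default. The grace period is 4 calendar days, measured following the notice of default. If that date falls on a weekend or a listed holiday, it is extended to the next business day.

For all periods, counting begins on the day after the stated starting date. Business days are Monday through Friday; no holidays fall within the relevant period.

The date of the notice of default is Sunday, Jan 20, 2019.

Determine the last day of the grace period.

Jan 24, 2019

The last day of the grace period: 4 calendar days after Jan 20, 2019 is Jan 24, 2019. Jan 24, 2019 is a Thursday, so no roll-forward applies.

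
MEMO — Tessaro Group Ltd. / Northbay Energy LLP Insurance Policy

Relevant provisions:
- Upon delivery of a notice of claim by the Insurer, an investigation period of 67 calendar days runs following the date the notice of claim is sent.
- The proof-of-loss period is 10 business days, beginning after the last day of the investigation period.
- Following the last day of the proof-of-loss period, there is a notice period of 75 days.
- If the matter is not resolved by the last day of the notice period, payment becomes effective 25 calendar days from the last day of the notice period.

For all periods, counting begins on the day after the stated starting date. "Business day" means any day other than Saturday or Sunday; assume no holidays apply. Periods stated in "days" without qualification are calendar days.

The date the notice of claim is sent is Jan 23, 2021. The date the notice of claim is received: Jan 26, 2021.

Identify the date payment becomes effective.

Jul 23, 2021

The last day of the investigation period: 67 calendar days after Jan 23, 2021 is Mar 31, 2021.
From Wednesday, Mar 31, 2021, 10 business days (Apr 1, Apr 2, Apr 5, Apr 6, Apr 7, Apr 8, Apr 9, Apr 12, Apr 13, Apr 14, skipping weekends) brings us to Wednesday, Apr 14, 2021, which is the last day of the proof-of-loss period.
The last day of the notice period: 75 calendar days after Apr 14, 2021 is Jun 28, 2021.
The date payment becomes effective: 25 calendar days after Jun 28, 2021 is Jul 23, 2021.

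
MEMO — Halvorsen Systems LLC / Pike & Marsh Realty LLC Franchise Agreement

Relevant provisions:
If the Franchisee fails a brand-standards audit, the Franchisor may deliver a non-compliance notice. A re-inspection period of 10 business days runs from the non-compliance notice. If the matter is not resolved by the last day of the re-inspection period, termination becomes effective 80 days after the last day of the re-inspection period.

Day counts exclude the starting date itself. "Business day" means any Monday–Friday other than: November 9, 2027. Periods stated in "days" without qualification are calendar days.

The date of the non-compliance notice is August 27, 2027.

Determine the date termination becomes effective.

From Friday, August 27, 2027, 10 business days (Aug 30, Aug 31, Sep 1, Sep 2, Sep 3, Sep 6, Sep 7, Sep 8, Sep 9, Sep 10, skipping weekends) brings us to Friday, September 10, 2027, which is the last day of the re-inspection period.
The date termination becomes effective: 80 calendar days after September 10, 2027 is November 29, 2027.

November 29, 2027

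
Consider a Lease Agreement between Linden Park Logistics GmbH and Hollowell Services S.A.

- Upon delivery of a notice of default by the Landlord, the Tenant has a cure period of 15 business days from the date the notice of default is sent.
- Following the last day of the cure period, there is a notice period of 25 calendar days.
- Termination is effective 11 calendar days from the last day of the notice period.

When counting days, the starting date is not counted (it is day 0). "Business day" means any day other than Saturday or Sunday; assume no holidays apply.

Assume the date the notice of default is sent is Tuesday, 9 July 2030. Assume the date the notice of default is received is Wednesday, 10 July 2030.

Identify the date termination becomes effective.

The last day of the cure period: 15 business days after Tuesday, 9 July 2030, skipping weekends — Jul 10, Jul 11, Jul 12, Jul 15, …, Jul 26, Jul 29, Jul 30 — lands on Tuesday, 30 July 2030.
The last day of the notice period: 25 calendar days after 30 July 2030 is 24 August 2030.
The date termination becomes effective: 11 calendar days after 24 August 2030 is 4 September 2030.

4 September 2030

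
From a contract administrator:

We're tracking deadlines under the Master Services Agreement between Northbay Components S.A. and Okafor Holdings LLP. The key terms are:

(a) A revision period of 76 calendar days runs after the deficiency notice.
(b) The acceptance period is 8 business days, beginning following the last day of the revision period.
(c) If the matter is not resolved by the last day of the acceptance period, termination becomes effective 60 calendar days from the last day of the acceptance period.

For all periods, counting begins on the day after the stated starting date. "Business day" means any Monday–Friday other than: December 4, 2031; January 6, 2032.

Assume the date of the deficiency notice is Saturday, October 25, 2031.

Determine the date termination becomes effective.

The last day of the revision period: October 25, 2031 + 76 days = January 9, 2032.
The last day of the acceptance period: counting 8 business days from Friday, January 9, 2032 (Jan 12, Jan 13, Jan 14, Jan 15, Jan 16, Jan 19, Jan 20, Jan 21, skipping weekends) reaches Wednesday, January 21, 2032.
Adding 60 calendar days to January 21, 2032 gives March 21, 2032, which is the date termination becomes effective.

March 21, 2032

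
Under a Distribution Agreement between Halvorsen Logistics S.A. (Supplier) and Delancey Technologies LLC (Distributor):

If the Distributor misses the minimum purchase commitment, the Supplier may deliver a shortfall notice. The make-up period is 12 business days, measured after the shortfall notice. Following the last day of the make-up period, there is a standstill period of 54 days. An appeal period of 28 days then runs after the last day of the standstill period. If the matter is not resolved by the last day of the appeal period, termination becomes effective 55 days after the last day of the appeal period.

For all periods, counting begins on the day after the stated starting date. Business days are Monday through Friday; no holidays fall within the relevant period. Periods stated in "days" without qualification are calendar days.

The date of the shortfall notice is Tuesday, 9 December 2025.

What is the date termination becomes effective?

11 May 2026

The last day of the make-up period: 12 business days after Tuesday, 9 December 2025, skipping weekends — Dec 10, Dec 11, Dec 12, Dec 15, …, Dec 23, Dec 24, Dec 25 — lands on Thursday, 25 December 2025.
Adding 54 calendar days to 25 December 2025 gives 17 February 2026, which is the last day of the standstill period.
The last day of the appeal period: 17 February 2026 + 28 days = 17 March 2026.
The date termination becomes effective: 17 March 2026 + 55 days = 11 May 2026.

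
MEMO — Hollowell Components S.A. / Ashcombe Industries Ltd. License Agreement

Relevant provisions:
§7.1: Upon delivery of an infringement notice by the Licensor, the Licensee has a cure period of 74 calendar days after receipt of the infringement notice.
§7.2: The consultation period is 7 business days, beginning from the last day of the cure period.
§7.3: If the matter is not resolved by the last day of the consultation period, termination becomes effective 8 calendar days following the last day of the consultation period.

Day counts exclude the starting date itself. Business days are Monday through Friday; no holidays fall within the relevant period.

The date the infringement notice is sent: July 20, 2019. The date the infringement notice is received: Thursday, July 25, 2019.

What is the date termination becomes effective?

Adding 74 calendar days to July 25, 2019 gives October 7, 2019, which is the last day of the cure period.
The last day of the consultation period: counting 7 business days from Monday, October 7, 2019 (Oct 8, Oct 9, Oct 10, Oct 11, Oct 14, Oct 15, Oct 16, skipping weekends) reaches Wednesday, October 16, 2019.
The date termination becomes effective: 8 calendar days after October 16, 2019 is October 24, 2019.

October 24, 2019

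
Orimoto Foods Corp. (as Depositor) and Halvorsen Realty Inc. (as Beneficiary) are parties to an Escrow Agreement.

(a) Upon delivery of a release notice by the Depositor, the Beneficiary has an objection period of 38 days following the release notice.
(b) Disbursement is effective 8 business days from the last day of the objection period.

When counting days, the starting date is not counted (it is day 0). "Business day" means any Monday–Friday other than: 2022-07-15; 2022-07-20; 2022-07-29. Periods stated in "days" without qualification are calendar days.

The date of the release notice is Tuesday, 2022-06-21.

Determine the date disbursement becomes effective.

The last day of the objection period: 2022-06-21 + 38 days = 2022-07-29.
The date disbursement becomes effective: counting 8 business days from Friday, 2022-07-29 (Aug 1, Aug 2, Aug 3, Aug 4, Aug 5, Aug 8, Aug 9, Aug 10, skipping weekends) reaches Wednesday, 2022-08-10.

2022-08-10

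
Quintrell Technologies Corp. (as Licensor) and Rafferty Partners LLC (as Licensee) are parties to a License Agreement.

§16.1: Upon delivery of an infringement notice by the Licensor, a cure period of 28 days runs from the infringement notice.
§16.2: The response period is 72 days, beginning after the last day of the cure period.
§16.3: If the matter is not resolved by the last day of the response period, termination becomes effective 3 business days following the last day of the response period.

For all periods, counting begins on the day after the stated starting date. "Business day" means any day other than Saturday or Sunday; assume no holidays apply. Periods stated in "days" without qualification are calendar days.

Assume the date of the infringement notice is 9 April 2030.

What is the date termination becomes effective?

23 July 2030

Adding 28 calendar days to 9 April 2030 gives 7 May 2030, which is the last day of the cure period.
The last day of the response period: 72 calendar days after 7 May 2030 is 18 July 2030.
The date termination becomes effective: counting 3 business days from Thursday, 18 July 2030 (Jul 19, Jul 22, Jul 23, skipping weekends) reaches Tuesday, 23 July 2030.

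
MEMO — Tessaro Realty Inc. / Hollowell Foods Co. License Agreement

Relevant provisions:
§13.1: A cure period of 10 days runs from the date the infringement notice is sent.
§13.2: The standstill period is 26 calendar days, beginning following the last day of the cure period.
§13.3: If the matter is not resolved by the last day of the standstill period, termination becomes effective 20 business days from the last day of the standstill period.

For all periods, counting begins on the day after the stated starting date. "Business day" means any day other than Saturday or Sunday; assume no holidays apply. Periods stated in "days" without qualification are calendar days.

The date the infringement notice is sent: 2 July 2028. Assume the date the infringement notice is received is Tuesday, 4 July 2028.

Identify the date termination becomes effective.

4 September 2028

The last day of the cure period: 10 calendar days after 2 July 2028 is 12 July 2028.
The last day of the standstill period: 12 July 2028 + 26 days = 7 August 2028.
From Monday, 7 August 2028, 20 business days (Aug 8, Aug 9, Aug 10, Aug 11, …, Aug 31, Sep 1, Sep 4, skipping weekends) brings us to Monday, 4 September 2028, which is the date termination becomes effective.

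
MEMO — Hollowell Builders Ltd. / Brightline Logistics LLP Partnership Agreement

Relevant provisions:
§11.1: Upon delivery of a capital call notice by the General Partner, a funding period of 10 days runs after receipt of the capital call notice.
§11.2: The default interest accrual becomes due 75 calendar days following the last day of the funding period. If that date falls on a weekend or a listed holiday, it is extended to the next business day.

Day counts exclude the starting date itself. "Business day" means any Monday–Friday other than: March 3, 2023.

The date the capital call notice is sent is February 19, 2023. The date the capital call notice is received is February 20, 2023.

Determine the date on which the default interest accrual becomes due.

The last day of the funding period: 10 calendar days after February 20, 2023 is March 2, 2023.
Adding 75 calendar days to March 2, 2023 gives May 16, 2023, which is the date on which the default interest accrual becomes due. May 16, 2023 is a Tuesday and is not a listed holiday, so no roll-forward applies.

May 16, 2023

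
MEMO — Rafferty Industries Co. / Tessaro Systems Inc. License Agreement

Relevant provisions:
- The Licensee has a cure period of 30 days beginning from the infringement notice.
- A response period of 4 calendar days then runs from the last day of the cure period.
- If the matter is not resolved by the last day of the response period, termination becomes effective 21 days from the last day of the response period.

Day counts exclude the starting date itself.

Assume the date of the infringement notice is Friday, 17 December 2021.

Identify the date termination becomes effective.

The last day of the cure period: 17 December 2021 + 30 days = 16 January 2022.
Adding 4 calendar days to 16 January 2022 gives 20 January 2022, which is the last day of the response period.
The date termination becomes effective: 20 January 2022 + 21 days = 10 February 2022.

10 February 2022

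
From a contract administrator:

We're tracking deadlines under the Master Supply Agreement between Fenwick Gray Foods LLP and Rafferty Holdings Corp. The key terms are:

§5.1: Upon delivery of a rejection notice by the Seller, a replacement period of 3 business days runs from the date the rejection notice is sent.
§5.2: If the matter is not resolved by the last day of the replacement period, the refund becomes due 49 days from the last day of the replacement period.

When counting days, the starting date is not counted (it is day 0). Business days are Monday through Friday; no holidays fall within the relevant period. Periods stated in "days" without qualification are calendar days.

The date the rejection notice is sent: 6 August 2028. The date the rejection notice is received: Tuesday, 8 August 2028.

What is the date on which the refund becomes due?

The last day of the replacement period: counting 3 business days from Sunday, 6 August 2028 (Aug 7, Aug 8, Aug 9, skipping weekends) reaches Wednesday, 9 August 2028.
Adding 49 calendar days to 9 August 2028 gives 27 September 2028, which is the date on which the refund becomes due.

27 September 2028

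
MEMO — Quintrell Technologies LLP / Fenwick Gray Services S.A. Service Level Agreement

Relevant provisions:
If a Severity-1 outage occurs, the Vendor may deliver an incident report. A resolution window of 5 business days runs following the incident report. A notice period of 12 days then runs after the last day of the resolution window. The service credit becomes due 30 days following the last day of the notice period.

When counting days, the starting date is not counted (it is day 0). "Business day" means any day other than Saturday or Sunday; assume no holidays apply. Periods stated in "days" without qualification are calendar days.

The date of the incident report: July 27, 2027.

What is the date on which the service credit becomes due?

The last day of the resolution window: counting 5 business days from Tuesday, July 27, 2027 (Jul 28, Jul 29, Jul 30, Aug 2, Aug 3, skipping weekends) reaches Tuesday, August 3, 2027.
The last day of the notice period: 12 calendar days after August 3, 2027 is August 15, 2027.
Adding 30 calendar days to August 15, 2027 gives September 14, 2027, which is the date on which the service credit becomes due.

September 14, 2027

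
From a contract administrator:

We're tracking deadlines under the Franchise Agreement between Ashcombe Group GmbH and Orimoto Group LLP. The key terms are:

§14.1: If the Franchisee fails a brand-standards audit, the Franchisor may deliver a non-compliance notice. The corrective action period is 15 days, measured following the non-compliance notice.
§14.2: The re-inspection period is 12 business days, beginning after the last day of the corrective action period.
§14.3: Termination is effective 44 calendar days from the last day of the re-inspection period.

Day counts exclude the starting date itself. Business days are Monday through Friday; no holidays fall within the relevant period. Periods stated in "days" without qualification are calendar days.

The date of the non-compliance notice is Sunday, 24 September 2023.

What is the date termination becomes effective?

Adding 15 calendar days to 24 September 2023 gives 9 October 2023, which is the last day of the corrective action period.
The last day of the re-inspection period: counting 12 business days from Monday, 9 October 2023 (Oct 10, Oct 11, Oct 12, Oct 13, …, Oct 23, Oct 24, Oct 25, skipping weekends) reaches Wednesday, 25 October 2023.
The date termination becomes effective: 25 October 2023 + 44 days = 8 December 2023.

8 December 2023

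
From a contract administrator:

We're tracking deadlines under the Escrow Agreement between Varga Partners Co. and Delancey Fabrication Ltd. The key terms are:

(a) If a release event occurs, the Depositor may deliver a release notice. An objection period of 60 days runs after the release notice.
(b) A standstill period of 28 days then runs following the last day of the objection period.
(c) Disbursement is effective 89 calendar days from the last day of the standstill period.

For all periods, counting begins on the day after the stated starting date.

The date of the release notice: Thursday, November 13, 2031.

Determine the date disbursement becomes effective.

May 8, 2032

The last day of the objection period: November 13, 2031 + 60 days = January 12, 2032.
The last day of the standstill period: 28 calendar days after January 12, 2032 is February 9, 2032.
The date disbursement becomes effective: February 9, 2032 + 89 days = May 8, 2032.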